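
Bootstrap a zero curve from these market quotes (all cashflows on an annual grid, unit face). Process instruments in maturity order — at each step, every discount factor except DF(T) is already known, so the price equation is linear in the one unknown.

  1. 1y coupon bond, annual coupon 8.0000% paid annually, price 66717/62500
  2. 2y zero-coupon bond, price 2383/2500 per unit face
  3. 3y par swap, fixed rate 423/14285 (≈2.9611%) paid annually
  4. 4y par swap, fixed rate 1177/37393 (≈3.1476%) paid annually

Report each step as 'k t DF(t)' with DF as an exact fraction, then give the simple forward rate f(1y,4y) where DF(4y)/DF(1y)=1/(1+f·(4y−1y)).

1 1 2471/2500
2 2 2383/2500
3 3 4577/5000
4 4 8823/10000
f(1y,4y) = ((2471/2500)/(8823/10000) − 1)/(3) = 1061/26469 ≈ 4.0085%

step 1 [1y] bond c/1=2/25: DF=(66717/62500 − 2/25·(0))/(1+2/25) = 2471/2500 ≈ 0.988400
step 2 [2y] zero: DF = P = 2383/2500 ≈ 0.953200
step 3 [3y] swap r/1=423/14285: DF=(1 − 423/14285·(0.988400+0.953200))/(1+423/14285) = 4577/5000 ≈ 0.915400
step 4 [4y] swap r/1=1177/37393: DF=(1 − 1177/37393·(0.988400+0.953200+0.915400))/(1+1177/37393) = 8823/10000 ≈ 0.882300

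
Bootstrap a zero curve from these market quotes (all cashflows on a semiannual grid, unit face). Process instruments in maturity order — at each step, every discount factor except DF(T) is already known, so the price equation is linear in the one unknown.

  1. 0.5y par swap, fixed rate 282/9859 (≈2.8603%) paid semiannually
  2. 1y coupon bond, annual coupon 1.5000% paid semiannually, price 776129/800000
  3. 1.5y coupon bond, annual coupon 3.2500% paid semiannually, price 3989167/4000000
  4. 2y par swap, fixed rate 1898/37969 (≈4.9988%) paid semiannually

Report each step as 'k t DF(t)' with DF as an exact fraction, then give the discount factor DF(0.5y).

1 1/2 9859/10000
2 1 2389/2500
3 3/2 9503/10000
4 2 9051/10000
DF(0.5y) = 9859/10000 ≈ 0.985900

step 1 [0.5y] swap r/2=141/9859: DF=(1 − 141/9859·(0))/(1+141/9859) = 9859/10000 ≈ 0.985900
step 2 [1y] bond c/2=3/400: DF=(776129/800000 − 3/400·(0.985900))/(1+3/400) = 2389/2500 ≈ 0.955600
step 3 [1.5y] bond c/2=13/800: DF=(3989167/4000000 − 13/800·(0.985900+0.955600))/(1+13/800) = 9503/10000 ≈ 0.950300
step 4 [2y] swap r/2=949/37969: DF=(1 − 949/37969·(0.985900+0.955600+0.950300))/(1+949/37969) = 9051/10000 ≈ 0.905100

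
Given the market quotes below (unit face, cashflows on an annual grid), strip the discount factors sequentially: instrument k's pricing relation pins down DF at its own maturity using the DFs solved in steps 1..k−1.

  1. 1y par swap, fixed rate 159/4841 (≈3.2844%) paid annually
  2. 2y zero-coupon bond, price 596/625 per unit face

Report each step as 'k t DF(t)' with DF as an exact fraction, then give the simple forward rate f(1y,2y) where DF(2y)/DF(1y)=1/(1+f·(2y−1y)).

1 1 4841/5000
2 2 596/625
f(1y,2y) = ((4841/5000)/(596/625) − 1)/(1) = 73/4768 ≈ 1.5310%

step 1 [1y] swap r/1=159/4841: DF=(1 − 159/4841·(0))/(1+159/4841) = 4841/5000 ≈ 0.968200
step 2 [2y] zero: DF = P = 596/625 ≈ 0.953600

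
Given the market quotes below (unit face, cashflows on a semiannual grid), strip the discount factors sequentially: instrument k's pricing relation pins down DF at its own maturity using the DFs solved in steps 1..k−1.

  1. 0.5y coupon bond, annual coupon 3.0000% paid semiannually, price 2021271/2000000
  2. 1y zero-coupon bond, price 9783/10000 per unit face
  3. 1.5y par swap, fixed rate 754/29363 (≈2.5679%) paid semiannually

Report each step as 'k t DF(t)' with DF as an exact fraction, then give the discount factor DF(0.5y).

step 1 [0.5y] bond c/2=3/200: DF=(2021271/2000000 − 3/200·(0))/(1+3/200) = 9957/10000 ≈ 0.995700
step 2 [1y] zero: DF = P = 9783/10000 ≈ 0.978300
step 3 [1.5y] swap r/2=377/29363: DF=(1 − 377/29363·(0.995700+0.978300))/(1+377/29363) = 9623/10000 ≈ 0.962300

1 1/2 9957/10000
2 1 9783/10000
3 3/2 9623/10000
DF(0.5y) = 9957/10000 ≈ 0.995700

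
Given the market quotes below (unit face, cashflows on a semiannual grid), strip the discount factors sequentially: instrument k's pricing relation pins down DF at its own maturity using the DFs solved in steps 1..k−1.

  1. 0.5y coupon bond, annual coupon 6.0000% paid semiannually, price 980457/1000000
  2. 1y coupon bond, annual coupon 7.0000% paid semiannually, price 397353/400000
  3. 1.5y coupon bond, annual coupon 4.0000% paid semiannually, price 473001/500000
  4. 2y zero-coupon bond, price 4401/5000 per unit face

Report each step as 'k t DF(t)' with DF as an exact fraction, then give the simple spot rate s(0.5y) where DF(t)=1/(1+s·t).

step 1 [0.5y] bond c/2=3/100: DF=(980457/1000000 − 3/100·(0))/(1+3/100) = 9519/10000 ≈ 0.951900
step 2 [1y] bond c/2=7/200: DF=(397353/400000 − 7/200·(0.951900))/(1+7/200) = 2319/2500 ≈ 0.927600
step 3 [1.5y] bond c/2=1/50: DF=(473001/500000 − 1/50·(0.951900+0.927600))/(1+1/50) = 4453/5000 ≈ 0.890600
step 4 [2y] zero: DF = P = 4401/5000 ≈ 0.880200

1 1/2 9519/10000
2 1 2319/2500
3 3/2 4453/5000
4 2 4401/5000
s(0.5y) = (1/(9519/10000) − 1)/(1/2) = 962/9519 ≈ 10.1061%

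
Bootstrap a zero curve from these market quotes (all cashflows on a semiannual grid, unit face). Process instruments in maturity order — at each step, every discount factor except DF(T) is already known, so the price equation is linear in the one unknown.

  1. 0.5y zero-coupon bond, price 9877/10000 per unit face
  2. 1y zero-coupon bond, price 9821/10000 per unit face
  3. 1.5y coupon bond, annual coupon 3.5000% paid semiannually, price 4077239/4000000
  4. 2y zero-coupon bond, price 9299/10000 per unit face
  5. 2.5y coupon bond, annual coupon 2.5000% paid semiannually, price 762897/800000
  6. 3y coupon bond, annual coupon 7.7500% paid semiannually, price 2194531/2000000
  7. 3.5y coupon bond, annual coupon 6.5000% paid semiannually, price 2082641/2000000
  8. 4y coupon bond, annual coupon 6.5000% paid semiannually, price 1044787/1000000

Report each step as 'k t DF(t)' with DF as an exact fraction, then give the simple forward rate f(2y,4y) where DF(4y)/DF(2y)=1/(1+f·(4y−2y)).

step 1 [0.5y] zero: DF = P = 9877/10000 ≈ 0.987700
step 2 [1y] zero: DF = P = 9821/10000 ≈ 0.982100
step 3 [1.5y] bond c/2=7/400: DF=(4077239/4000000 − 7/400·(0.987700+0.982100))/(1+7/400) = 9679/10000 ≈ 0.967900
step 4 [2y] zero: DF = P = 9299/10000 ≈ 0.929900
step 5 [2.5y] bond c/2=1/80: DF=(762897/800000 − 1/80·(0.987700+0.982100+0.967900+0.929900))/(1+1/80) = 8941/10000 ≈ 0.894100
step 6 [3y] bond c/2=31/800: DF=(2194531/2000000 − 31/800·(0.987700+0.982100+0.967900+0.929900+0.894100))/(1+31/800) = 8787/10000 ≈ 0.878700
step 7 [3.5y] bond c/2=13/400: DF=(2082641/2000000 − 13/400·(0.987700+0.982100+0.967900+0.929900+0.894100+0.878700))/(1+13/400) = 831/1000 ≈ 0.831000
step 8 [4y] bond c/2=13/400: DF=(1044787/1000000 − 13/400·(0.987700+0.982100+0.967900+0.929900+0.894100+0.878700+0.831000))/(1+13/400) = 4041/5000 ≈ 0.808200

1 1/2 9877/10000
2 1 9821/10000
3 3/2 9679/10000
4 2 9299/10000
5 5/2 8941/10000
6 3 8787/10000
7 7/2 831/1000
8 4 4041/5000
f(2y,4y) = ((9299/10000)/(4041/5000) − 1)/(2) = 1217/16164 ≈ 7.5291%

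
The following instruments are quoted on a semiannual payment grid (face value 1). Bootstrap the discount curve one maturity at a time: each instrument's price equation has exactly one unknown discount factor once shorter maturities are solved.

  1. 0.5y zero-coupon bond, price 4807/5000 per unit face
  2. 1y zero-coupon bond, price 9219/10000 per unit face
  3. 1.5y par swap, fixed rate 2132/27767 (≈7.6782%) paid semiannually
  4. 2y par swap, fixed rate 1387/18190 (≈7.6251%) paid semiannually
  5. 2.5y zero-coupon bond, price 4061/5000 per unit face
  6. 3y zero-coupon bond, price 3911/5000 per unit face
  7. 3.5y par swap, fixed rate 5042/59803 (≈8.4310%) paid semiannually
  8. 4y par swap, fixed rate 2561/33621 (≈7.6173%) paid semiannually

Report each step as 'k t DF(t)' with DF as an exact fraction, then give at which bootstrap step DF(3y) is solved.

step 1 [0.5y] zero: DF = P = 4807/5000 ≈ 0.961400
step 2 [1y] zero: DF = P = 9219/10000 ≈ 0.921900
step 3 [1.5y] swap r/2=1066/27767: DF=(1 − 1066/27767·(0.961400+0.921900))/(1+1066/27767) = 4467/5000 ≈ 0.893400
step 4 [2y] swap r/2=1387/36380: DF=(1 − 1387/36380·(0.961400+0.921900+0.893400))/(1+1387/36380) = 8613/10000 ≈ 0.861300
step 5 [2.5y] zero: DF = P = 4061/5000 ≈ 0.812200
step 6 [3y] zero: DF = P = 3911/5000 ≈ 0.782200
step 7 [3.5y] swap r/2=2521/59803: DF=(1 − 2521/59803·(0.961400+0.921900+0.893400+0.861300+0.812200+0.782200))/(1+2521/59803) = 7479/10000 ≈ 0.747900
step 8 [4y] swap r/2=2561/67242: DF=(1 − 2561/67242·(0.961400+0.921900+0.893400+0.861300+0.812200+0.782200+0.747900))/(1+2561/67242) = 7439/10000 ≈ 0.743900

1 1/2 4807/5000
2 1 9219/10000
3 3/2 4467/5000
4 2 8613/10000
5 5/2 4061/5000
6 3 3911/5000
7 7/2 7479/10000
8 4 7439/10000
DF(3y) is solved at step 6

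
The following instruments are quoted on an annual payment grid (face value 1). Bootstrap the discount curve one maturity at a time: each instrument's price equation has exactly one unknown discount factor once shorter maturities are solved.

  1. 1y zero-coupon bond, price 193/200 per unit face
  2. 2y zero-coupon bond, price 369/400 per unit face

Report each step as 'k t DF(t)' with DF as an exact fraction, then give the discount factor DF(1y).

1 1 193/200
2 2 369/400
DF(1y) = 193/200 ≈ 0.965000

step 1 [1y] zero: DF = P = 193/200 ≈ 0.965000
step 2 [2y] zero: DF = P = 369/400 ≈ 0.922500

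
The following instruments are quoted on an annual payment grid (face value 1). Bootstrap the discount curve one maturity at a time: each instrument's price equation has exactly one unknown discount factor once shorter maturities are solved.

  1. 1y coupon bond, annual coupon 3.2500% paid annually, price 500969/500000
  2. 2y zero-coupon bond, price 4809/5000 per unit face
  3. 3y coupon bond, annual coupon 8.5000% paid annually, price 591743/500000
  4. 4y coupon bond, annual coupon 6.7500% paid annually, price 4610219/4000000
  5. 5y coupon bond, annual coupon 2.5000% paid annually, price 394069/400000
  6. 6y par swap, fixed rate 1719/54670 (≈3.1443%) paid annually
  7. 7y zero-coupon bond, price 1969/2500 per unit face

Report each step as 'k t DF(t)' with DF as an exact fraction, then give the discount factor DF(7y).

step 1 [1y] bond c/1=13/400: DF=(500969/500000 − 13/400·(0))/(1+13/400) = 1213/1250 ≈ 0.970400
step 2 [2y] zero: DF = P = 4809/5000 ≈ 0.961800
step 3 [3y] bond c/1=17/200: DF=(591743/500000 − 17/200·(0.970400+0.961800))/(1+17/200) = 4697/5000 ≈ 0.939400
step 4 [4y] bond c/1=27/400: DF=(4610219/4000000 − 27/400·(0.970400+0.961800+0.939400))/(1+27/400) = 8981/10000 ≈ 0.898100
step 5 [5y] bond c/1=1/40: DF=(394069/400000 − 1/40·(0.970400+0.961800+0.939400+0.898100))/(1+1/40) = 2173/2500 ≈ 0.869200
step 6 [6y] swap r/1=1719/54670: DF=(1 − 1719/54670·(0.970400+0.961800+0.939400+0.898100+0.869200))/(1+1719/54670) = 8281/10000 ≈ 0.828100
step 7 [7y] zero: DF = P = 1969/2500 ≈ 0.787600

1 1 1213/1250
2 2 4809/5000
3 3 4697/5000
4 4 8981/10000
5 5 2173/2500
6 6 8281/10000
7 7 1969/2500
DF(7y) = 1969/2500 ≈ 0.787600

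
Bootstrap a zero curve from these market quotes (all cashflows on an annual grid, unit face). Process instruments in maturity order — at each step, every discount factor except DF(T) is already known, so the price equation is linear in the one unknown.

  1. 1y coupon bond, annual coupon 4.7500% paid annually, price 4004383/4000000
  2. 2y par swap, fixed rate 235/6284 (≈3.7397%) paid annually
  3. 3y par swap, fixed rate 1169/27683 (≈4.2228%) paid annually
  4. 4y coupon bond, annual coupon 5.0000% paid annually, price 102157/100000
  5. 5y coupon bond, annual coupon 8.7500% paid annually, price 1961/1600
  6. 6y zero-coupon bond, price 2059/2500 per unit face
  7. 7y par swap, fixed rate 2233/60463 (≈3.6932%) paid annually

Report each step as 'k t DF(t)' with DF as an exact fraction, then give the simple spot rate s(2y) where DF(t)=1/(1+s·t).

step 1 [1y] bond c/1=19/400: DF=(4004383/4000000 − 19/400·(0))/(1+19/400) = 9557/10000 ≈ 0.955700
step 2 [2y] swap r/1=235/6284: DF=(1 − 235/6284·(0.955700))/(1+235/6284) = 1859/2000 ≈ 0.929500
step 3 [3y] swap r/1=1169/27683: DF=(1 − 1169/27683·(0.955700+0.929500))/(1+1169/27683) = 8831/10000 ≈ 0.883100
step 4 [4y] bond c/1=1/20: DF=(102157/100000 − 1/20·(0.955700+0.929500+0.883100))/(1+1/20) = 8411/10000 ≈ 0.841100
step 5 [5y] bond c/1=7/80: DF=(1961/1600 − 7/80·(0.955700+0.929500+0.883100+0.841100))/(1+7/80) = 4183/5000 ≈ 0.836600
step 6 [6y] zero: DF = P = 2059/2500 ≈ 0.823600
step 7 [7y] swap r/1=2233/60463: DF=(1 − 2233/60463·(0.955700+0.929500+0.883100+0.841100+0.836600+0.823600))/(1+2233/60463) = 7767/10000 ≈ 0.776700

1 1 9557/10000
2 2 1859/2000
3 3 8831/10000
4 4 8411/10000
5 5 4183/5000
6 6 2059/2500
7 7 7767/10000
s(2y) = (1/(1859/2000) − 1)/(2) = 141/3718 ≈ 3.7924%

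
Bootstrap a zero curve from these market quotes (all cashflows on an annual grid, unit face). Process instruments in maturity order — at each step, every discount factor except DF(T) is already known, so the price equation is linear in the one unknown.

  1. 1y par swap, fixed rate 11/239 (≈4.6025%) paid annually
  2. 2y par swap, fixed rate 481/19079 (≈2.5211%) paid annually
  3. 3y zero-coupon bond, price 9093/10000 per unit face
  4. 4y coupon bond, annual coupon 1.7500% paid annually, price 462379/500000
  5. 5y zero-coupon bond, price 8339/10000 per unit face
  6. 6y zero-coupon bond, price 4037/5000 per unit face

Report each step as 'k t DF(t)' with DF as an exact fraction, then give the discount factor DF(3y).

1 1 239/250
2 2 9519/10000
3 3 9093/10000
4 4 2151/2500
5 5 8339/10000
6 6 4037/5000
DF(3y) = 9093/10000 ≈ 0.909300

step 1 [1y] swap r/1=11/239: DF=(1 − 11/239·(0))/(1+11/239) = 239/250 ≈ 0.956000
step 2 [2y] swap r/1=481/19079: DF=(1 − 481/19079·(0.956000))/(1+481/19079) = 9519/10000 ≈ 0.951900
step 3 [3y] zero: DF = P = 9093/10000 ≈ 0.909300
step 4 [4y] bond c/1=7/400: DF=(462379/500000 − 7/400·(0.956000+0.951900+0.909300))/(1+7/400) = 2151/2500 ≈ 0.860400
step 5 [5y] zero: DF = P = 8339/10000 ≈ 0.833900
step 6 [6y] zero: DF = P = 4037/5000 ≈ 0.807400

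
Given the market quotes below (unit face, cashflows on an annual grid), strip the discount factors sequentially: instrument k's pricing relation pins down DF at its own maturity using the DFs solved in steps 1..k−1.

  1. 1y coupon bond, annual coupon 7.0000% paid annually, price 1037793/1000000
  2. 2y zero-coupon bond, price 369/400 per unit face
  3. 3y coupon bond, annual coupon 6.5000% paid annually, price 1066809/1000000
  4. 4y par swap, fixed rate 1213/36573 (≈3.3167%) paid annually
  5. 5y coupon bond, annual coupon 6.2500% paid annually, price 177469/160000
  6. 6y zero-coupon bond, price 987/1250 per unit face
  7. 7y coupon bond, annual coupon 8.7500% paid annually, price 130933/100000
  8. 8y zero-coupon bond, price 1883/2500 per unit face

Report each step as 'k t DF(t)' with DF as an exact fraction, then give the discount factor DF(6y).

step 1 [1y] bond c/1=7/100: DF=(1037793/1000000 − 7/100·(0))/(1+7/100) = 9699/10000 ≈ 0.969900
step 2 [2y] zero: DF = P = 369/400 ≈ 0.922500
step 3 [3y] bond c/1=13/200: DF=(1066809/1000000 − 13/200·(0.969900+0.922500))/(1+13/200) = 4431/5000 ≈ 0.886200
step 4 [4y] swap r/1=1213/36573: DF=(1 − 1213/36573·(0.969900+0.922500+0.886200))/(1+1213/36573) = 8787/10000 ≈ 0.878700
step 5 [5y] bond c/1=1/16: DF=(177469/160000 − 1/16·(0.969900+0.922500+0.886200+0.878700))/(1+1/16) = 518/625 ≈ 0.828800
step 6 [6y] zero: DF = P = 987/1250 ≈ 0.789600
step 7 [7y] bond c/1=7/80: DF=(130933/100000 − 7/80·(0.969900+0.922500+0.886200+0.878700+0.828800+0.789600))/(1+7/80) = 1559/2000 ≈ 0.779500
step 8 [8y] zero: DF = P = 1883/2500 ≈ 0.753200

1 1 9699/10000
2 2 369/400
3 3 4431/5000
4 4 8787/10000
5 5 518/625
6 6 987/1250
7 7 1559/2000
8 8 1883/2500
DF(6y) = 987/1250 ≈ 0.789600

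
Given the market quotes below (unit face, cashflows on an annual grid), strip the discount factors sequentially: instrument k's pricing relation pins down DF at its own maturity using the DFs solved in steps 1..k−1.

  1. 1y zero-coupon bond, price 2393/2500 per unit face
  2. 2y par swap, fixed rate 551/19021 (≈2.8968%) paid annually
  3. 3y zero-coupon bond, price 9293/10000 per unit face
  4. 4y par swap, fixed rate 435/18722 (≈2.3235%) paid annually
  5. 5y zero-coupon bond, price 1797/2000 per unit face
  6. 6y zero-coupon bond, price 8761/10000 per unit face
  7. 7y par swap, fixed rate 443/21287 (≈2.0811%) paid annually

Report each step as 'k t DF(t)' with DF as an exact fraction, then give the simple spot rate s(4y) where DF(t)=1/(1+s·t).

1 1 2393/2500
2 2 9449/10000
3 3 9293/10000
4 4 913/1000
5 5 1797/2000
6 6 8761/10000
7 7 8671/10000
s(4y) = (1/(913/1000) − 1)/(4) = 87/3652 ≈ 2.3823%

step 1 [1y] zero: DF = P = 2393/2500 ≈ 0.957200
step 2 [2y] swap r/1=551/19021: DF=(1 − 551/19021·(0.957200))/(1+551/19021) = 9449/10000 ≈ 0.944900
step 3 [3y] zero: DF = P = 9293/10000 ≈ 0.929300
step 4 [4y] swap r/1=435/18722: DF=(1 − 435/18722·(0.957200+0.944900+0.929300))/(1+435/18722) = 913/1000 ≈ 0.913000
step 5 [5y] zero: DF = P = 1797/2000 ≈ 0.898500
step 6 [6y] zero: DF = P = 8761/10000 ≈ 0.876100
step 7 [7y] swap r/1=443/21287: DF=(1 − 443/21287·(0.957200+0.944900+0.929300+0.913000+0.898500+0.876100))/(1+443/21287) = 8671/10000 ≈ 0.867100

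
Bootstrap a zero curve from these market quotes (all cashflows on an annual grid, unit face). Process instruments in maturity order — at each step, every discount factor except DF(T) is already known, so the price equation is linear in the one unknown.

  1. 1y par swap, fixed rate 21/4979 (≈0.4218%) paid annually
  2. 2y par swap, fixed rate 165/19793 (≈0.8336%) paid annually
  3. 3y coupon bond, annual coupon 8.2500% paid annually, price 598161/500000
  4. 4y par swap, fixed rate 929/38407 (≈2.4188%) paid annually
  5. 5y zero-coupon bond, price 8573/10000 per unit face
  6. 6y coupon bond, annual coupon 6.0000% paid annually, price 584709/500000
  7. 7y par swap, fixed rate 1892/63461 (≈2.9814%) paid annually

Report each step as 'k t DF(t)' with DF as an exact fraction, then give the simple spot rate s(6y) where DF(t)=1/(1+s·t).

step 1 [1y] swap r/1=21/4979: DF=(1 − 21/4979·(0))/(1+21/4979) = 4979/5000 ≈ 0.995800
step 2 [2y] swap r/1=165/19793: DF=(1 − 165/19793·(0.995800))/(1+165/19793) = 1967/2000 ≈ 0.983500
step 3 [3y] bond c/1=33/400: DF=(598161/500000 − 33/400·(0.995800+0.983500))/(1+33/400) = 9543/10000 ≈ 0.954300
step 4 [4y] swap r/1=929/38407: DF=(1 − 929/38407·(0.995800+0.983500+0.954300))/(1+929/38407) = 9071/10000 ≈ 0.907100
step 5 [5y] zero: DF = P = 8573/10000 ≈ 0.857300
step 6 [6y] bond c/1=3/50: DF=(584709/500000 − 3/50·(0.995800+0.983500+0.954300+0.907100+0.857300))/(1+3/50) = 8373/10000 ≈ 0.837300
step 7 [7y] swap r/1=1892/63461: DF=(1 − 1892/63461·(0.995800+0.983500+0.954300+0.907100+0.857300+0.837300))/(1+1892/63461) = 2027/2500 ≈ 0.810800

1 1 4979/5000
2 2 1967/2000
3 3 9543/10000
4 4 9071/10000
5 5 8573/10000
6 6 8373/10000
7 7 2027/2500
s(6y) = (1/(8373/10000) − 1)/(6) = 1627/50238 ≈ 3.2386%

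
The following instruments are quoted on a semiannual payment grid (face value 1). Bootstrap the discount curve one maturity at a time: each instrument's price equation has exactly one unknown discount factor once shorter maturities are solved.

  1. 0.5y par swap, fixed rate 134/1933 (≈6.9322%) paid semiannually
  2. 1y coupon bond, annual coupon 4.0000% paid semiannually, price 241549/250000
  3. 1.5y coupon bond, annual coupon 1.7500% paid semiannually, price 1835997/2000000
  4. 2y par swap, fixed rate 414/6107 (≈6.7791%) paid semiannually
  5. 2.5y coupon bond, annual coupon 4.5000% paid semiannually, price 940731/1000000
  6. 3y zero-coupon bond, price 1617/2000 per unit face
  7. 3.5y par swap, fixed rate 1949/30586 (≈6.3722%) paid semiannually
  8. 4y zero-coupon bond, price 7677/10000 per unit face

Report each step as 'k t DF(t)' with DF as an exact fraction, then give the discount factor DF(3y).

step 1 [0.5y] swap r/2=67/1933: DF=(1 − 67/1933·(0))/(1+67/1933) = 1933/2000 ≈ 0.966500
step 2 [1y] bond c/2=1/50: DF=(241549/250000 − 1/50·(0.966500))/(1+1/50) = 9283/10000 ≈ 0.928300
step 3 [1.5y] bond c/2=7/800: DF=(1835997/2000000 − 7/800·(0.966500+0.928300))/(1+7/800) = 1117/1250 ≈ 0.893600
step 4 [2y] swap r/2=207/6107: DF=(1 − 207/6107·(0.966500+0.928300+0.893600))/(1+207/6107) = 4379/5000 ≈ 0.875800
step 5 [2.5y] bond c/2=9/400: DF=(940731/1000000 − 9/400·(0.966500+0.928300+0.893600+0.875800))/(1+9/400) = 4197/5000 ≈ 0.839400
step 6 [3y] zero: DF = P = 1617/2000 ≈ 0.808500
step 7 [3.5y] swap r/2=1949/61172: DF=(1 − 1949/61172·(0.966500+0.928300+0.893600+0.875800+0.839400+0.808500))/(1+1949/61172) = 8051/10000 ≈ 0.805100
step 8 [4y] zero: DF = P = 7677/10000 ≈ 0.767700

1 1/2 1933/2000
2 1 9283/10000
3 3/2 1117/1250
4 2 4379/5000
5 5/2 4197/5000
6 3 1617/2000
7 7/2 8051/10000
8 4 7677/10000
DF(3y) = 1617/2000 ≈ 0.808500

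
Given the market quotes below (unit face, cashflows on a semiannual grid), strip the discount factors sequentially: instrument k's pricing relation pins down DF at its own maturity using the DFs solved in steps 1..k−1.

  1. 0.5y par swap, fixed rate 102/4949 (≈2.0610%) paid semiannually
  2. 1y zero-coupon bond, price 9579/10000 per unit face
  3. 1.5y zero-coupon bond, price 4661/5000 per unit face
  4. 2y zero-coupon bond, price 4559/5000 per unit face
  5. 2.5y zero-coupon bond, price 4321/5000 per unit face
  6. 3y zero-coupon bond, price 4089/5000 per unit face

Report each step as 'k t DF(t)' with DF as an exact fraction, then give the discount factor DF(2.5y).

1 1/2 4949/5000
2 1 9579/10000
3 3/2 4661/5000
4 2 4559/5000
5 5/2 4321/5000
6 3 4089/5000
DF(2.5y) = 4321/5000 ≈ 0.864200

step 1 [0.5y] swap r/2=51/4949: DF=(1 − 51/4949·(0))/(1+51/4949) = 4949/5000 ≈ 0.989800
step 2 [1y] zero: DF = P = 9579/10000 ≈ 0.957900
step 3 [1.5y] zero: DF = P = 4661/5000 ≈ 0.932200
step 4 [2y] zero: DF = P = 4559/5000 ≈ 0.911800
step 5 [2.5y] zero: DF = P = 4321/5000 ≈ 0.864200
step 6 [3y] zero: DF = P = 4089/5000 ≈ 0.817800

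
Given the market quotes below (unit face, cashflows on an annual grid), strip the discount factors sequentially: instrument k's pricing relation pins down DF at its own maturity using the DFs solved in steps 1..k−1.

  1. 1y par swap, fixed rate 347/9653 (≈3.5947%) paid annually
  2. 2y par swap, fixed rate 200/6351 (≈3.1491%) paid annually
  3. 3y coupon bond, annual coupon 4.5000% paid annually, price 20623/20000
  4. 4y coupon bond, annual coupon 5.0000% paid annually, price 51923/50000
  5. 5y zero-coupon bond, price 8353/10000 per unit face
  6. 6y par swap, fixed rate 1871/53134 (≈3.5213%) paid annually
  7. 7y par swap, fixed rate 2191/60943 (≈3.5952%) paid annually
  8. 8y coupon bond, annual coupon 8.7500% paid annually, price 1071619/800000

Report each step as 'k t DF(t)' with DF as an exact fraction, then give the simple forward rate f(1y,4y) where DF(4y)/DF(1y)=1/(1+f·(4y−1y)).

1 1 9653/10000
2 2 47/50
3 3 9047/10000
4 4 1069/1250
5 5 8353/10000
6 6 8129/10000
7 7 7809/10000
8 8 3707/5000
f(1y,4y) = ((9653/10000)/(1069/1250) − 1)/(3) = 367/8552 ≈ 4.2914%

step 1 [1y] swap r/1=347/9653: DF=(1 − 347/9653·(0))/(1+347/9653) = 9653/10000 ≈ 0.965300
step 2 [2y] swap r/1=200/6351: DF=(1 − 200/6351·(0.965300))/(1+200/6351) = 47/50 ≈ 0.940000
step 3 [3y] bond c/1=9/200: DF=(20623/20000 − 9/200·(0.965300+0.940000))/(1+9/200) = 9047/10000 ≈ 0.904700
step 4 [4y] bond c/1=1/20: DF=(51923/50000 − 1/20·(0.965300+0.940000+0.904700))/(1+1/20) = 1069/1250 ≈ 0.855200
step 5 [5y] zero: DF = P = 8353/10000 ≈ 0.835300
step 6 [6y] swap r/1=1871/53134: DF=(1 − 1871/53134·(0.965300+0.940000+0.904700+0.855200+0.835300))/(1+1871/53134) = 8129/10000 ≈ 0.812900
step 7 [7y] swap r/1=2191/60943: DF=(1 − 2191/60943·(0.965300+0.940000+0.904700+0.855200+0.835300+0.812900))/(1+2191/60943) = 7809/10000 ≈ 0.780900
step 8 [8y] bond c/1=7/80: DF=(1071619/800000 − 7/80·(0.965300+0.940000+0.904700+0.855200+0.835300+0.812900+0.780900))/(1+7/80) = 3707/5000 ≈ 0.741400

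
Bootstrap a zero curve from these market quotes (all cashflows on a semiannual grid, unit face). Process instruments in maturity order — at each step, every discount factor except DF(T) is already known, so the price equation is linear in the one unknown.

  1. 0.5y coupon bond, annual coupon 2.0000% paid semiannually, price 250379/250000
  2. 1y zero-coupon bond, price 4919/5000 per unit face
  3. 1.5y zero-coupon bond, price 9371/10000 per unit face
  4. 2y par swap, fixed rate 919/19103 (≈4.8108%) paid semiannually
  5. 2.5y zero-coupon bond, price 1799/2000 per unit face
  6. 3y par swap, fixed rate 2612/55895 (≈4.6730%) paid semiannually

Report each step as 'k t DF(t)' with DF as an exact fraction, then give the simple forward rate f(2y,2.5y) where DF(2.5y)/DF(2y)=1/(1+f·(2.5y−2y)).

step 1 [0.5y] bond c/2=1/100: DF=(250379/250000 − 1/100·(0))/(1+1/100) = 2479/2500 ≈ 0.991600
step 2 [1y] zero: DF = P = 4919/5000 ≈ 0.983800
step 3 [1.5y] zero: DF = P = 9371/10000 ≈ 0.937100
step 4 [2y] swap r/2=919/38206: DF=(1 − 919/38206·(0.991600+0.983800+0.937100))/(1+919/38206) = 9081/10000 ≈ 0.908100
step 5 [2.5y] zero: DF = P = 1799/2000 ≈ 0.899500
step 6 [3y] swap r/2=1306/55895: DF=(1 − 1306/55895·(0.991600+0.983800+0.937100+0.908100+0.899500))/(1+1306/55895) = 4347/5000 ≈ 0.869400

1 1/2 2479/2500
2 1 4919/5000
3 3/2 9371/10000
4 2 9081/10000
5 5/2 1799/2000
6 3 4347/5000
f(2y,2.5y) = ((9081/10000)/(1799/2000) − 1)/(1/2) = 172/8995 ≈ 1.9122%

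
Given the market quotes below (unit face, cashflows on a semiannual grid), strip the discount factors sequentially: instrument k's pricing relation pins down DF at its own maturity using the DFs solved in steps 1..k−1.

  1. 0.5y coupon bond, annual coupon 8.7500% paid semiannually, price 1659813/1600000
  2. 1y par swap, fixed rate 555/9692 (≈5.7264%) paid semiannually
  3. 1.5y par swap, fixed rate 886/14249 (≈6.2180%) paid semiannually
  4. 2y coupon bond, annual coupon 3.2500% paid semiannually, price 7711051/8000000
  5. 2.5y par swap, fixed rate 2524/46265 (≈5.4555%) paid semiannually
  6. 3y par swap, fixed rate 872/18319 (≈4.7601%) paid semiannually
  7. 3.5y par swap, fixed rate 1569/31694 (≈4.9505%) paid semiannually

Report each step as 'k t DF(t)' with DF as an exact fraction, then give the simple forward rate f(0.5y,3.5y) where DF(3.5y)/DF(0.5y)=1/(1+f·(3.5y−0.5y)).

step 1 [0.5y] bond c/2=7/160: DF=(1659813/1600000 − 7/160·(0))/(1+7/160) = 9939/10000 ≈ 0.993900
step 2 [1y] swap r/2=555/19384: DF=(1 − 555/19384·(0.993900))/(1+555/19384) = 1889/2000 ≈ 0.944500
step 3 [1.5y] swap r/2=443/14249: DF=(1 − 443/14249·(0.993900+0.944500))/(1+443/14249) = 4557/5000 ≈ 0.911400
step 4 [2y] bond c/2=13/800: DF=(7711051/8000000 − 13/800·(0.993900+0.944500+0.911400))/(1+13/800) = 9029/10000 ≈ 0.902900
step 5 [2.5y] swap r/2=1262/46265: DF=(1 − 1262/46265·(0.993900+0.944500+0.911400+0.902900))/(1+1262/46265) = 4369/5000 ≈ 0.873800
step 6 [3y] swap r/2=436/18319: DF=(1 − 436/18319·(0.993900+0.944500+0.911400+0.902900+0.873800))/(1+436/18319) = 2173/2500 ≈ 0.869200
step 7 [3.5y] swap r/2=1569/63388: DF=(1 − 1569/63388·(0.993900+0.944500+0.911400+0.902900+0.873800+0.869200))/(1+1569/63388) = 8431/10000 ≈ 0.843100

1 1/2 9939/10000
2 1 1889/2000
3 3/2 4557/5000
4 2 9029/10000
5 5/2 4369/5000
6 3 2173/2500
7 7/2 8431/10000
f(0.5y,3.5y) = ((9939/10000)/(8431/10000) − 1)/(3) = 1508/25293 ≈ 5.9621%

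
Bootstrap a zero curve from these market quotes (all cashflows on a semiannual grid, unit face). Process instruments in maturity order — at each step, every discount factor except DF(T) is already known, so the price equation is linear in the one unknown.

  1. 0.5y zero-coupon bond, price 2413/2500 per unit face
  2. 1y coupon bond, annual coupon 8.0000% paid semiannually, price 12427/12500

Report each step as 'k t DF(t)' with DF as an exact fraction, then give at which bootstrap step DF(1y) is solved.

1 1/2 2413/2500
2 1 2297/2500
DF(1y) is solved at step 2

step 1 [0.5y] zero: DF = P = 2413/2500 ≈ 0.965200
step 2 [1y] bond c/2=1/25: DF=(12427/12500 − 1/25·(0.965200))/(1+1/25) = 2297/2500 ≈ 0.918800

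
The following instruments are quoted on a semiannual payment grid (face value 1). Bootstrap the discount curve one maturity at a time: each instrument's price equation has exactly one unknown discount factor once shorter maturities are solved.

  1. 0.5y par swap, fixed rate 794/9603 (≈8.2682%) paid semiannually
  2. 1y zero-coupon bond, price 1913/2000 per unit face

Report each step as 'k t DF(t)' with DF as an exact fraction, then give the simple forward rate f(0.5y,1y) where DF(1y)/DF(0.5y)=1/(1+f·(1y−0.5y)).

step 1 [0.5y] swap r/2=397/9603: DF=(1 − 397/9603·(0))/(1+397/9603) = 9603/10000 ≈ 0.960300
step 2 [1y] zero: DF = P = 1913/2000 ≈ 0.956500

1 1/2 9603/10000
2 1 1913/2000
f(0.5y,1y) = ((9603/10000)/(1913/2000) − 1)/(1/2) = 76/9565 ≈ 0.7946%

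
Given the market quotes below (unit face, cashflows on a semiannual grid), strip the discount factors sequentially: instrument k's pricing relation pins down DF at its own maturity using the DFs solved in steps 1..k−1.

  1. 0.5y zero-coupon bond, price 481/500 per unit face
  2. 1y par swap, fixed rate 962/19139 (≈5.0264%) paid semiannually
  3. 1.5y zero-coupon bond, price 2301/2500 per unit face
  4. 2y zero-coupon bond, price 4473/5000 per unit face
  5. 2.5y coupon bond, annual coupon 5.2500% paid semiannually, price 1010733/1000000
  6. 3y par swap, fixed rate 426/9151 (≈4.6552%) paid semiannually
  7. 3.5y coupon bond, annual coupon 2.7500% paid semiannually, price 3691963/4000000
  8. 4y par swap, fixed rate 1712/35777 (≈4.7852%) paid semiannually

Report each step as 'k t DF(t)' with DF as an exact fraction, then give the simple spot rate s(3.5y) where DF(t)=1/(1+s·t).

step 1 [0.5y] zero: DF = P = 481/500 ≈ 0.962000
step 2 [1y] swap r/2=481/19139: DF=(1 − 481/19139·(0.962000))/(1+481/19139) = 9519/10000 ≈ 0.951900
step 3 [1.5y] zero: DF = P = 2301/2500 ≈ 0.920400
step 4 [2y] zero: DF = P = 4473/5000 ≈ 0.894600
step 5 [2.5y] bond c/2=21/800: DF=(1010733/1000000 − 21/800·(0.962000+0.951900+0.920400+0.894600))/(1+21/800) = 1779/2000 ≈ 0.889500
step 6 [3y] swap r/2=213/9151: DF=(1 − 213/9151·(0.962000+0.951900+0.920400+0.894600+0.889500))/(1+213/9151) = 4361/5000 ≈ 0.872200
step 7 [3.5y] bond c/2=11/800: DF=(3691963/4000000 − 11/800·(0.962000+0.951900+0.920400+0.894600+0.889500+0.872200))/(1+11/800) = 209/250 ≈ 0.836000
step 8 [4y] swap r/2=856/35777: DF=(1 − 856/35777·(0.962000+0.951900+0.920400+0.894600+0.889500+0.872200+0.836000))/(1+856/35777) = 518/625 ≈ 0.828800

1 1/2 481/500
2 1 9519/10000
3 3/2 2301/2500
4 2 4473/5000
5 5/2 1779/2000
6 3 4361/5000
7 7/2 209/250
8 4 518/625
s(3.5y) = (1/(209/250) − 1)/(7/2) = 82/1463 ≈ 5.6049%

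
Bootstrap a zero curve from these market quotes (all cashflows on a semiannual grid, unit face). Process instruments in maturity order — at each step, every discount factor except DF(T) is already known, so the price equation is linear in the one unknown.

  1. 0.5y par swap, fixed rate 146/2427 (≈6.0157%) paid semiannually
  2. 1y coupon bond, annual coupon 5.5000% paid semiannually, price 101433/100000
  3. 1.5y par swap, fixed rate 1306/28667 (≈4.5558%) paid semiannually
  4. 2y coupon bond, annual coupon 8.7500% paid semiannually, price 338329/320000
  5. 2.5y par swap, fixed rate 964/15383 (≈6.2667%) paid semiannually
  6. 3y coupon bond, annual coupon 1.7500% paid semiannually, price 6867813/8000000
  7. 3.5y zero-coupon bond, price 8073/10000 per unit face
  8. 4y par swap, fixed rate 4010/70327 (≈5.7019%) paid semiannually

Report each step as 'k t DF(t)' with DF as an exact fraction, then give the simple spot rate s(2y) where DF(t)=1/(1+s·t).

step 1 [0.5y] swap r/2=73/2427: DF=(1 − 73/2427·(0))/(1+73/2427) = 2427/2500 ≈ 0.970800
step 2 [1y] bond c/2=11/400: DF=(101433/100000 − 11/400·(0.970800))/(1+11/400) = 2403/2500 ≈ 0.961200
step 3 [1.5y] swap r/2=653/28667: DF=(1 − 653/28667·(0.970800+0.961200))/(1+653/28667) = 9347/10000 ≈ 0.934700
step 4 [2y] bond c/2=7/160: DF=(338329/320000 − 7/160·(0.970800+0.961200+0.934700))/(1+7/160) = 558/625 ≈ 0.892800
step 5 [2.5y] swap r/2=482/15383: DF=(1 − 482/15383·(0.970800+0.961200+0.934700+0.892800))/(1+482/15383) = 4277/5000 ≈ 0.855400
step 6 [3y] bond c/2=7/800: DF=(6867813/8000000 − 7/800·(0.970800+0.961200+0.934700+0.892800+0.855400))/(1+7/800) = 811/1000 ≈ 0.811000
step 7 [3.5y] zero: DF = P = 8073/10000 ≈ 0.807300
step 8 [4y] swap r/2=2005/70327: DF=(1 − 2005/70327·(0.970800+0.961200+0.934700+0.892800+0.855400+0.811000+0.807300))/(1+2005/70327) = 1599/2000 ≈ 0.799500

1 1/2 2427/2500
2 1 2403/2500
3 3/2 9347/10000
4 2 558/625
5 5/2 4277/5000
6 3 811/1000
7 7/2 8073/10000
8 4 1599/2000
s(2y) = (1/(558/625) − 1)/(2) = 67/1116 ≈ 6.0036%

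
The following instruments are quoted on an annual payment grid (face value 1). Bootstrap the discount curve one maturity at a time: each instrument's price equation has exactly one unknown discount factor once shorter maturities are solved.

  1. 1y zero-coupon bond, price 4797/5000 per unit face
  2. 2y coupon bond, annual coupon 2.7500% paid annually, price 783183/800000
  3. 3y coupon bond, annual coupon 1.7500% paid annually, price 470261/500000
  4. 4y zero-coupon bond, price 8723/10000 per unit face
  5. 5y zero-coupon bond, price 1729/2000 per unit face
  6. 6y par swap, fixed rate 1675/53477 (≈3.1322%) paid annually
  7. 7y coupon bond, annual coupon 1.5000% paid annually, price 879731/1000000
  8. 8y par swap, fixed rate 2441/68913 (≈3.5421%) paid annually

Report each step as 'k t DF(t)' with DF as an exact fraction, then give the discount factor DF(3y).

step 1 [1y] zero: DF = P = 4797/5000 ≈ 0.959400
step 2 [2y] bond c/1=11/400: DF=(783183/800000 − 11/400·(0.959400))/(1+11/400) = 9271/10000 ≈ 0.927100
step 3 [3y] bond c/1=7/400: DF=(470261/500000 − 7/400·(0.959400+0.927100))/(1+7/400) = 8919/10000 ≈ 0.891900
step 4 [4y] zero: DF = P = 8723/10000 ≈ 0.872300
step 5 [5y] zero: DF = P = 1729/2000 ≈ 0.864500
step 6 [6y] swap r/1=1675/53477: DF=(1 − 1675/53477·(0.959400+0.927100+0.891900+0.872300+0.864500))/(1+1675/53477) = 333/400 ≈ 0.832500
step 7 [7y] bond c/1=3/200: DF=(879731/1000000 − 3/200·(0.959400+0.927100+0.891900+0.872300+0.864500+0.832500))/(1+3/200) = 7877/10000 ≈ 0.787700
step 8 [8y] swap r/1=2441/68913: DF=(1 − 2441/68913·(0.959400+0.927100+0.891900+0.872300+0.864500+0.832500+0.787700))/(1+2441/68913) = 7559/10000 ≈ 0.755900

1 1 4797/5000
2 2 9271/10000
3 3 8919/10000
4 4 8723/10000
5 5 1729/2000
6 6 333/400
7 7 7877/10000
8 8 7559/10000
DF(3y) = 8919/10000 ≈ 0.891900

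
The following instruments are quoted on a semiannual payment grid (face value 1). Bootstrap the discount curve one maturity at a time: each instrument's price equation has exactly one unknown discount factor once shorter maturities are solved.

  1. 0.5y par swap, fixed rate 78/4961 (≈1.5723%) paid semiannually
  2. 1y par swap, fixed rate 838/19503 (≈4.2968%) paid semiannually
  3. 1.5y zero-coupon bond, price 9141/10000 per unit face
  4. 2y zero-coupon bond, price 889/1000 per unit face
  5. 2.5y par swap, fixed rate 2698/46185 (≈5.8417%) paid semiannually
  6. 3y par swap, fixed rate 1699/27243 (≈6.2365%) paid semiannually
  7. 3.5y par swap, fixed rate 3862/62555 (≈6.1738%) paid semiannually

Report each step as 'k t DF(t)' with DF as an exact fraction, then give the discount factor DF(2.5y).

step 1 [0.5y] swap r/2=39/4961: DF=(1 − 39/4961·(0))/(1+39/4961) = 4961/5000 ≈ 0.992200
step 2 [1y] swap r/2=419/19503: DF=(1 − 419/19503·(0.992200))/(1+419/19503) = 9581/10000 ≈ 0.958100
step 3 [1.5y] zero: DF = P = 9141/10000 ≈ 0.914100
step 4 [2y] zero: DF = P = 889/1000 ≈ 0.889000
step 5 [2.5y] swap r/2=1349/46185: DF=(1 − 1349/46185·(0.992200+0.958100+0.914100+0.889000))/(1+1349/46185) = 8651/10000 ≈ 0.865100
step 6 [3y] swap r/2=1699/54486: DF=(1 − 1699/54486·(0.992200+0.958100+0.914100+0.889000+0.865100))/(1+1699/54486) = 8301/10000 ≈ 0.830100
step 7 [3.5y] swap r/2=1931/62555: DF=(1 − 1931/62555·(0.992200+0.958100+0.914100+0.889000+0.865100+0.830100))/(1+1931/62555) = 8069/10000 ≈ 0.806900

1 1/2 4961/5000
2 1 9581/10000
3 3/2 9141/10000
4 2 889/1000
5 5/2 8651/10000
6 3 8301/10000
7 7/2 8069/10000
DF(2.5y) = 8651/10000 ≈ 0.865100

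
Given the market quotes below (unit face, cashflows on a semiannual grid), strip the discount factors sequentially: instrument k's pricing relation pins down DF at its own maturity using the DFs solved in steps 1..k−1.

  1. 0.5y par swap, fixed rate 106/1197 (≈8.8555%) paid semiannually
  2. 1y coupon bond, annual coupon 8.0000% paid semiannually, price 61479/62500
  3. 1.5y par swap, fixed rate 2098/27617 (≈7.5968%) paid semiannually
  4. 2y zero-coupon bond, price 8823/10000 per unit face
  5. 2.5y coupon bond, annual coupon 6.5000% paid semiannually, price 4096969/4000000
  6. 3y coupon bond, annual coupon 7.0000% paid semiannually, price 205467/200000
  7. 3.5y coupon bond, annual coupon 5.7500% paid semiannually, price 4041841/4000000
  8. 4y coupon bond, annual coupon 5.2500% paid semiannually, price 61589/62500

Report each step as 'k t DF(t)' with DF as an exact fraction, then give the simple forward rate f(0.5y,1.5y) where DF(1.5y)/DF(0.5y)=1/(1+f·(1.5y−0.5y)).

1 1/2 1197/1250
2 1 909/1000
3 3/2 8951/10000
4 2 8823/10000
5 5/2 8773/10000
6 3 8397/10000
7 7/2 2081/2500
8 4 4009/5000
f(0.5y,1.5y) = ((1197/1250)/(8951/10000) − 1)/(1) = 625/8951 ≈ 6.9825%

step 1 [0.5y] swap r/2=53/1197: DF=(1 − 53/1197·(0))/(1+53/1197) = 1197/1250 ≈ 0.957600
step 2 [1y] bond c/2=1/25: DF=(61479/62500 − 1/25·(0.957600))/(1+1/25) = 909/1000 ≈ 0.909000
step 3 [1.5y] swap r/2=1049/27617: DF=(1 − 1049/27617·(0.957600+0.909000))/(1+1049/27617) = 8951/10000 ≈ 0.895100
step 4 [2y] zero: DF = P = 8823/10000 ≈ 0.882300
step 5 [2.5y] bond c/2=13/400: DF=(4096969/4000000 − 13/400·(0.957600+0.909000+0.895100+0.882300))/(1+13/400) = 8773/10000 ≈ 0.877300
step 6 [3y] bond c/2=7/200: DF=(205467/200000 − 7/200·(0.957600+0.909000+0.895100+0.882300+0.877300))/(1+7/200) = 8397/10000 ≈ 0.839700
step 7 [3.5y] bond c/2=23/800: DF=(4041841/4000000 − 23/800·(0.957600+0.909000+0.895100+0.882300+0.877300+0.839700))/(1+23/800) = 2081/2500 ≈ 0.832400
step 8 [4y] bond c/2=21/800: DF=(61589/62500 − 21/800·(0.957600+0.909000+0.895100+0.882300+0.877300+0.839700+0.832400))/(1+21/800) = 4009/5000 ≈ 0.801800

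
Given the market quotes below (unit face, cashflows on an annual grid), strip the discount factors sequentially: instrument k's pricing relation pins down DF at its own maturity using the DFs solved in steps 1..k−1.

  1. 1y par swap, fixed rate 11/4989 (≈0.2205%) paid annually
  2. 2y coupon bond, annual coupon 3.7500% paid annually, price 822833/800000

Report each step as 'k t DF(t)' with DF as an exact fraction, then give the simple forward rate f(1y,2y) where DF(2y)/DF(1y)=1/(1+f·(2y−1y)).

step 1 [1y] swap r/1=11/4989: DF=(1 − 11/4989·(0))/(1+11/4989) = 4989/5000 ≈ 0.997800
step 2 [2y] bond c/1=3/80: DF=(822833/800000 − 3/80·(0.997800))/(1+3/80) = 9553/10000 ≈ 0.955300

1 1 4989/5000
2 2 9553/10000
f(1y,2y) = ((4989/5000)/(9553/10000) − 1)/(1) = 425/9553 ≈ 4.4489%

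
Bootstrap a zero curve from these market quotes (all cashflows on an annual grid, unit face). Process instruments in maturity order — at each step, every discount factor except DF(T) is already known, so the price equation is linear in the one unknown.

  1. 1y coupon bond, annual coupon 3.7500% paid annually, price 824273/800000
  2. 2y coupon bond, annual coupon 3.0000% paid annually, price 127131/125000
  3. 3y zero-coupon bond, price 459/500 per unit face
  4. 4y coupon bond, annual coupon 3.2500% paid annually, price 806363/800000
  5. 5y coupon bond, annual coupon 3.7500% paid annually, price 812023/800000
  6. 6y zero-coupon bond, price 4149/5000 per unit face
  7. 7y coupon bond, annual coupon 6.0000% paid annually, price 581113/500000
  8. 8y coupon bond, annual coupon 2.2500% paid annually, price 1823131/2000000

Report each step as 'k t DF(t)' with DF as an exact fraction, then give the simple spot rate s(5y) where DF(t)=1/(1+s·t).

step 1 [1y] bond c/1=3/80: DF=(824273/800000 − 3/80·(0))/(1+3/80) = 9931/10000 ≈ 0.993100
step 2 [2y] bond c/1=3/100: DF=(127131/125000 − 3/100·(0.993100))/(1+3/100) = 1917/2000 ≈ 0.958500
step 3 [3y] zero: DF = P = 459/500 ≈ 0.918000
step 4 [4y] bond c/1=13/400: DF=(806363/800000 − 13/400·(0.993100+0.958500+0.918000))/(1+13/400) = 8859/10000 ≈ 0.885900
step 5 [5y] bond c/1=3/80: DF=(812023/800000 − 3/80·(0.993100+0.958500+0.918000+0.885900))/(1+3/80) = 4213/5000 ≈ 0.842600
step 6 [6y] zero: DF = P = 4149/5000 ≈ 0.829800
step 7 [7y] bond c/1=3/50: DF=(581113/500000 − 3/50·(0.993100+0.958500+0.918000+0.885900+0.842600+0.829800))/(1+3/50) = 1973/2500 ≈ 0.789200
step 8 [8y] bond c/1=9/400: DF=(1823131/2000000 − 9/400·(0.993100+0.958500+0.918000+0.885900+0.842600+0.829800+0.789200))/(1+9/400) = 7547/10000 ≈ 0.754700

1 1 9931/10000
2 2 1917/2000
3 3 459/500
4 4 8859/10000
5 5 4213/5000
6 6 4149/5000
7 7 1973/2500
8 8 7547/10000
s(5y) = (1/(4213/5000) − 1)/(5) = 787/21065 ≈ 3.7361%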